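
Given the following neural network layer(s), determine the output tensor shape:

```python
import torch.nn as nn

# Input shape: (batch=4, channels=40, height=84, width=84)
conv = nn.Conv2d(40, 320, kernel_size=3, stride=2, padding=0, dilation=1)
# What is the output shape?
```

Input: (4, 40, 84, 84) -> Output: (4, 320, 41, 41)

Answer: (4, 320, 41, 41)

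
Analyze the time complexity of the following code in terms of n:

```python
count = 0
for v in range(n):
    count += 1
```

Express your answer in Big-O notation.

Each loop level contributes: n. Multiplying the contributions gives O(n).

Answer: O(n)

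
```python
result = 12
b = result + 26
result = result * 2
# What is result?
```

Trace:
`result = 12` → result = 12
`b = result + 26` → b = 38
`result = result * 2` → result = 24
So result = 24

Answer: 24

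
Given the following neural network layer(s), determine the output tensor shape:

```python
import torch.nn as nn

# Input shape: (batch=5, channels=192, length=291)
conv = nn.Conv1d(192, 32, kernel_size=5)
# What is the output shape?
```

Input: (5, 192, 291) -> Output: (5, 32, 287)

Answer: (5, 32, 287)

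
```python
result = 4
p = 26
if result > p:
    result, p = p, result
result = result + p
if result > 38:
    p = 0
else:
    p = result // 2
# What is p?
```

Trace:
`result = 4` → result = 4
`p = 26` → p = 26
`if result > p: ...` → result > p is False → no variable changes
`result = result + p` → result = 30
`if result > 38: ...` → result > 38 is False, take else branch → p = 15
So p = 15

Answer: 15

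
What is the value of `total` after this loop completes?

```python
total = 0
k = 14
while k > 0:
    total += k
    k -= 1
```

Sum 14 down to 1
`total` takes the values: 0 → 14 → 27 → 39 → 50 → 60 → 69 → 77 → 84 → 90 → 95 → 99 → 102 → 104 → 105

Answer: 105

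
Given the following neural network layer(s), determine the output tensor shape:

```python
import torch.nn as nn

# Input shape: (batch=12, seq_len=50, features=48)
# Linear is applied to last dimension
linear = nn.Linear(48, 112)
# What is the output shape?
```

Input: (12, 50, 48) -> Output: (12, 50, 112)

Answer: (12, 50, 112)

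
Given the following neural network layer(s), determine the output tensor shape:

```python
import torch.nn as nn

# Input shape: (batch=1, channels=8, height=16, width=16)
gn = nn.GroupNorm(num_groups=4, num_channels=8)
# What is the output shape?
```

Input: (1, 8, 16, 16) -> Output: (1, 8, 16, 16)

Answer: (1, 8, 16, 16)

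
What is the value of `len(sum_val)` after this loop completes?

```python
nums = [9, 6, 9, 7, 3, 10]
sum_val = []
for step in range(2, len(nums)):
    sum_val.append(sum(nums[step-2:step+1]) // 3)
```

Number of 3-element averages
`sum_val` takes the values: [] → [8] → [8, 7] → [8, 7, 6] → [8, 7, 6, 6]
So `len(sum_val)` = 4

Answer: 4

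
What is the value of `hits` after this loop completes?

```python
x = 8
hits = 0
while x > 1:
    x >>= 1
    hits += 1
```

Count right shifts until 1
`hits` takes the values: 0 → 1 → 2 → 3

Answer: 3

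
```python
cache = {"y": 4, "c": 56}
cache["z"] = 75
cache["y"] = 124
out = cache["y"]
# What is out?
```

Trace:
`cache = {"y": 4, "c": 56}` → cache = {'y': 4, 'c': 56}
`cache["z"] = 75` → cache = {'y': 4, 'c': 56, 'z': 75}
`cache["y"] = 124` → cache = {'y': 124, 'c': 56, 'z': 75}
`out = cache["y"]` → out = 124
So out = 124

Answer: 124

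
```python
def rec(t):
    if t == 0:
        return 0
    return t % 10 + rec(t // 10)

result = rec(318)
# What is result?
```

Sum of digits of 318: 8 + 1 + 3 = 12

Answer: 12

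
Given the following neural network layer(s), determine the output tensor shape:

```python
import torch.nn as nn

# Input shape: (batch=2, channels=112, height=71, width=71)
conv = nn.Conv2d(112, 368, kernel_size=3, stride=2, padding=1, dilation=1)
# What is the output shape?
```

Input: (2, 112, 71, 71) -> Output: (2, 368, 36, 36)

Answer: (2, 368, 36, 36)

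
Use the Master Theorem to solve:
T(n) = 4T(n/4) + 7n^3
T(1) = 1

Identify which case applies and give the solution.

a=4, b=4, f(n)=7n^3. log_4(4) = 1. Since c=3 > 1 and the regularity condition holds (4(n/4)^3 = (4/4^3)n^3 with 4/4^3 < 1), Case 3 applies: T(n) = Θ(f(n)) = O(n^3).

Answer: O(n^3) - Case 3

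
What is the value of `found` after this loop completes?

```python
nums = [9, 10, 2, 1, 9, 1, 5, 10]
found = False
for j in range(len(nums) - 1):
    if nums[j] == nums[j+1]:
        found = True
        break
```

Check consecutive duplicates in [9, 10, 2, 1, 9, 1, 5, 10]
`found` takes the values: False

Answer: False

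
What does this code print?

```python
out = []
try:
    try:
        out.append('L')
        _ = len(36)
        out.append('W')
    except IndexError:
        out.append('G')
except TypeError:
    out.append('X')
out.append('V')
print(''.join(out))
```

Execution trace: 'L' (try body) → 'X' (outer except TypeError) → 'V' (after the try/except). Output: LXV

Answer: LXV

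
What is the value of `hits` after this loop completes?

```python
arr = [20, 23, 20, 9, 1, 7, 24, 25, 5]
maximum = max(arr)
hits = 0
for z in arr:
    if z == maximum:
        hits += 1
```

Count of max value 25 in [20, 23, 20, 9, 1, 7, 24, 25, 5]
`hits` takes the values: 0 → 1

Answer: 1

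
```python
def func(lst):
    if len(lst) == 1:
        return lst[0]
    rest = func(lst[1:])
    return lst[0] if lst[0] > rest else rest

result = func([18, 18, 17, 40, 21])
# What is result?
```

Recursive max over [18, 18, 17, 40, 21] = 40

Answer: 40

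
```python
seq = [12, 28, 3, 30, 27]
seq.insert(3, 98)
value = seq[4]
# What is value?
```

Trace:
`seq = [12, 28, 3, 30, 27]` → seq = [12, 28, 3, 30, 27]
`seq.insert(3, 98)` → seq = [12, 28, 3, 98, 30, 27]
`value = seq[4]` → value = 30
So value = 30

Answer: 30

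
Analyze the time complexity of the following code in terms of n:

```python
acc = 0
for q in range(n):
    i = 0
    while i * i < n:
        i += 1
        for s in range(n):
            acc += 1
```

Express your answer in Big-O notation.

Each loop level contributes: n × √n × n. Multiplying the contributions gives O(n^2√n).

Answer: O(n^2√n)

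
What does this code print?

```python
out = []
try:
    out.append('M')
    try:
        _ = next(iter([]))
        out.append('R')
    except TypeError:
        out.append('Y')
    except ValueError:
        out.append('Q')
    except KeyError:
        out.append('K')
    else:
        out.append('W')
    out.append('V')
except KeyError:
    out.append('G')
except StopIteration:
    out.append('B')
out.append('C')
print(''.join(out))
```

Execution trace: 'M' (try body) → 'B' (except StopIteration) → 'C' (after the try/except). Output: MBC

Answer: MBC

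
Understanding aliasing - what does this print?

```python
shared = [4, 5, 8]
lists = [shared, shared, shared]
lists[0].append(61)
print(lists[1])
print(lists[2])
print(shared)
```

Key concept: list of same reference.
Step by step:
`shared = [4, 5, 8]` → shared = [4, 5, 8]
`lists = [shared, shared, shared]` → lists = [[4, 5, 8], [4, 5, 8], [4, 5, 8]]
`lists[0].append(61)` → shared = [4, 5, 8, 61]; lists = [[4, 5, 8, 61], [4, 5, 8, 61], [4, 5, 8, 61]]
`print(lists[1])` → prints [4, 5, 8, 61]
`print(lists[2])` → prints [4, 5, 8, 61]
`print(shared)` → prints [4, 5, 8, 61]

Answer:
[4, 5, 8, 61]
[4, 5, 8, 61]
[4, 5, 8, 61]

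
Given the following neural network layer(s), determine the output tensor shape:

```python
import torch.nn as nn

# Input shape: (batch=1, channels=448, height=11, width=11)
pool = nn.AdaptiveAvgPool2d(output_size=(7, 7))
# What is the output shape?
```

Input: (1, 448, 11, 11) -> Output: (1, 448, 7, 7)

Answer: (1, 448, 7, 7)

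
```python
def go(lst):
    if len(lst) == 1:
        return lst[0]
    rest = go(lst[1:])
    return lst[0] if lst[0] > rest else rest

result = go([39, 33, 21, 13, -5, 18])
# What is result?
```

Recursive max over [39, 33, 21, 13, -5, 18] = 39

Answer: 39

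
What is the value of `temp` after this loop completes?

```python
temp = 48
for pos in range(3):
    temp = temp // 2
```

Halve 3 times: 48 // 2^3 = 6
`temp` takes the values: 48 → 24 → 12 → 6

Answer: 6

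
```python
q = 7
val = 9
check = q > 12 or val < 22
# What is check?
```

Trace:
`q = 7` → q = 7
`val = 9` → val = 9
`check = q > 12 or val < 22` → check = True
So check = True

Answer: True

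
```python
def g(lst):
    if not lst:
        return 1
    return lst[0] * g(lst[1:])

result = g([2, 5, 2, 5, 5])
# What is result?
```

Product over [2, 5, 2, 5, 5] = 2 * 5 * 2 * 5 * 5 = 500

Answer: 500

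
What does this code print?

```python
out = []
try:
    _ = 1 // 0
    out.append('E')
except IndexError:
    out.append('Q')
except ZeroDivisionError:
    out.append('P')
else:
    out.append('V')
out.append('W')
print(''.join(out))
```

Execution trace: 'P' (except ZeroDivisionError) → 'W' (after the try/except). Output: PW

Answer: PW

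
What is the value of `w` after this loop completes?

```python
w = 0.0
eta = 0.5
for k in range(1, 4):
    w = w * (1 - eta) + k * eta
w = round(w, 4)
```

Moving average with lr=0.5
`w` takes the values: 0.0 → 0.5 → 1.25 → 2.125

Answer: 2.125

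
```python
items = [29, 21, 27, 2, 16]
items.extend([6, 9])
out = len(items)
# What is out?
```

Trace:
`items = [29, 21, 27, 2, 16]` → items = [29, 21, 27, 2, 16]
`items.extend([6, 9])` → items = [29, 21, 27, 2, 16, 6, 9]
`out = len(items)` → out = 7
So out = 7

Answer: 7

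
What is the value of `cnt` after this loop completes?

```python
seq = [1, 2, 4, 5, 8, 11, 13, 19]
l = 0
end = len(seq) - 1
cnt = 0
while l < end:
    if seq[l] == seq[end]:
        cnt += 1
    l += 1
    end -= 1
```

Count matching pairs from ends
`cnt` takes the values: 0

Answer: 0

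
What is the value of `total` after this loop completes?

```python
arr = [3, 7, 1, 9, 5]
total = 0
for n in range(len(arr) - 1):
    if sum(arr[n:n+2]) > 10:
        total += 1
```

Count windows with sum > 10
`total` takes the values: 0 → 1

Answer: 1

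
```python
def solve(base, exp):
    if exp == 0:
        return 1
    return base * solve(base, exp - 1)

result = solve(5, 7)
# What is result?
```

solve(5, 7) = 5 * 5 * 5 * 5 * 5 * 5 * 5 = 78125

Answer: 78125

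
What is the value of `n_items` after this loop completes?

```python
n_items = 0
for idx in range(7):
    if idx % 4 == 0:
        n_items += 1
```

Count numbers divisible by 4 in range(7)
`n_items` takes the values: 0 → 1 → 2

Answer: 2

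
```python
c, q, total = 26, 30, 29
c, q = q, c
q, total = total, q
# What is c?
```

Trace:
`c, q, total = 26, 30, 29` → c = 26; q = 30; total = 29
`c, q = q, c` → c = 30; q = 26
`q, total = total, q` → q = 29; total = 26
So c = 30

Answer: 30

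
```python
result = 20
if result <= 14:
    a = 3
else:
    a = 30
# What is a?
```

Trace:
`result = 20` → result = 20
`if result <= 14: ...` → result <= 14 is False, take else branch → a = 30
So a = 30

Answer: 30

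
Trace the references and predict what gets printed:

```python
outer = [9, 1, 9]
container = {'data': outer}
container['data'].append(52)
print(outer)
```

Key concept: dict holds reference to list.
Step by step:
`outer = [9, 1, 9]` → outer = [9, 1, 9]
`container = {'data': outer}` → container = {'data': [9, 1, 9]}
`container['data'].append(52)` → outer = [9, 1, 9, 52]; container = {'data': [9, 1, 9, 52]}
`print(outer)` → prints [9, 1, 9, 52]

Answer: [9, 1, 9, 52]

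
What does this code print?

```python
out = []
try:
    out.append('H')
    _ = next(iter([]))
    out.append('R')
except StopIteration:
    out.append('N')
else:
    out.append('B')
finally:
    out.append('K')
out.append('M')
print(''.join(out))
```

Execution trace: 'H' (try body) → 'N' (except StopIteration) → 'K' (finally) → 'M' (after the try/except). Output: HNKM

Answer: HNKM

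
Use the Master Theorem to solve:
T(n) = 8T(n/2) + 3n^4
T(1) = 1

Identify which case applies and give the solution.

a=8, b=2, f(n)=3n^4. log_2(8) = 3. Since c=4 > 3 and the regularity condition holds (8(n/2)^4 = (8/2^4)n^4 with 8/2^4 < 1), Case 3 applies: T(n) = Θ(f(n)) = O(n^4).

Answer: O(n^4) - Case 3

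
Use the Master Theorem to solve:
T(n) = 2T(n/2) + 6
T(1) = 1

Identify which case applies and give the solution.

a=2, b=2, f(n)=6. log_2(2) = 1. Since c=0 < 1, Case 1 applies: T(n) = Θ(n^log_b(a)) = O(n).

Answer: O(n) - Case 1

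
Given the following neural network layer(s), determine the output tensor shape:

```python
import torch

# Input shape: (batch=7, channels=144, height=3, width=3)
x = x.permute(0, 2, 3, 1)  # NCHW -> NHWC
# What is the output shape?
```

Input: (7, 144, 3, 3) -> Output: (7, 3, 3, 144)

Answer: (7, 3, 3, 144)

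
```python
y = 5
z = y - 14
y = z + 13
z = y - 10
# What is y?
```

Trace:
`y = 5` → y = 5
`z = y - 14` → z = -9
`y = z + 13` → y = 4
`z = y - 10` → z = -6
So y = 4

Answer: 4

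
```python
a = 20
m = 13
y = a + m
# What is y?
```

Trace:
`a = 20` → a = 20
`m = 13` → m = 13
`y = a + m` → y = 33
So y = 33

Answer: 33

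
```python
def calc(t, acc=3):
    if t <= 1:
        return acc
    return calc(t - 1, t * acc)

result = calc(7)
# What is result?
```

Accumulator trace (n, acc): (7, 3) -> (6, 21) -> (5, 126) -> (4, 630) -> (3, 2520) -> (2, 7560) -> (1, 15120) -> return 15120

Answer: 15120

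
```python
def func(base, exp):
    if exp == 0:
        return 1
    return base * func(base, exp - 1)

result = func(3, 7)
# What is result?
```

func(3, 7) = 3 * 3 * 3 * 3 * 3 * 3 * 3 = 2187

Answer: 2187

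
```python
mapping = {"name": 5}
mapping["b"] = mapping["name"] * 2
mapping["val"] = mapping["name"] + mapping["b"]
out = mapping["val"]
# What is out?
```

Trace:
`mapping = {"name": 5}` → mapping = {'name': 5}
`mapping["b"] = mapping["name"] * 2` → mapping = {'name': 5, 'b': 10}
`mapping["val"] = mapping["name"] + mapping["b"]` → mapping = {'name': 5, 'b': 10, 'val': 15}
`out = mapping["val"]` → out = 15
So out = 15

Answer: 15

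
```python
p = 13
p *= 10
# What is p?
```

Trace:
`p = 13` → p = 13
`p *= 10` → p = 130
So p = 130

Answer: 130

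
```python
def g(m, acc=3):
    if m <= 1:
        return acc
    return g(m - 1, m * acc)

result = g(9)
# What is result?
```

Accumulator trace (n, acc): (9, 3) -> (8, 27) -> (7, 216) -> (6, 1512) -> (5, 9072) -> (4, 45360) -> (3, 181440) -> (2, 544320) -> (1, 1088640) -> return 1088640

Answer: 1088640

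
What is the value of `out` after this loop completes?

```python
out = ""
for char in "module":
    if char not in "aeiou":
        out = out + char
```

Remove vowels from 'module'
`out` takes the values: "" → "m" → "md" → "mdl"

Answer: "mdl"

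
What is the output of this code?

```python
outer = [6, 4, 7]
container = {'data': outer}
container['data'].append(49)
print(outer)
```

Key concept: dict holds reference to list.
Step by step:
`outer = [6, 4, 7]` → outer = [6, 4, 7]
`container = {'data': outer}` → container = {'data': [6, 4, 7]}
`container['data'].append(49)` → outer = [6, 4, 7, 49]; container = {'data': [6, 4, 7, 49]}
`print(outer)` → prints [6, 4, 7, 49]

Answer: [6, 4, 7, 49]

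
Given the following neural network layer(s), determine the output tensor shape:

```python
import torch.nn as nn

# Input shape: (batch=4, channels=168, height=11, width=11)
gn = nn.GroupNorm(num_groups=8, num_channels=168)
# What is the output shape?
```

Input: (4, 168, 11, 11) -> Output: (4, 168, 11, 11)

Answer: (4, 168, 11, 11)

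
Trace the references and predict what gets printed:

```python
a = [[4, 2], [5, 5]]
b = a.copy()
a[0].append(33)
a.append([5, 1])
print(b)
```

Key concept: shallow copy with nested lists.
Step by step:
`a = [[4, 2], [5, 5]]` → a = [[4, 2], [5, 5]]
`b = a.copy()` → b = [[4, 2], [5, 5]]
`a[0].append(33)` → a = [[4, 2, 33], [5, 5]]; b = [[4, 2, 33], [5, 5]]
`a.append([5, 1])` → a = [[4, 2, 33], [5, 5], [5, 1]]
`print(b)` → prints [[4, 2, 33], [5, 5]]

Answer: [[4, 2, 33], [5, 5]]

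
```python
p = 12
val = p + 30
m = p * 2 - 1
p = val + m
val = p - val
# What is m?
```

Trace:
`p = 12` → p = 12
`val = p + 30` → val = 42
`m = p * 2 - 1` → m = 23
`p = val + m` → p = 65
`val = p - val` → val = 23
So m = 23

Answer: 23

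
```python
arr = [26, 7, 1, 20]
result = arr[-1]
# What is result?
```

Trace:
`arr = [26, 7, 1, 20]` → arr = [26, 7, 1, 20]
`result = arr[-1]` → result = 20
So result = 20

Answer: 20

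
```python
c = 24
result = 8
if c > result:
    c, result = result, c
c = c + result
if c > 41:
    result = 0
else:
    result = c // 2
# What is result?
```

Trace:
`c = 24` → c = 24
`result = 8` → result = 8
`if c > result: ...` → c > result is True → c = 8; result = 24
`c = c + result` → c = 32
`if c > 41: ...` → c > 41 is False, take else branch → result = 16
So result = 16

Answer: 16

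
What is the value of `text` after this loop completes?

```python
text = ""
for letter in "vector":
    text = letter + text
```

Reverse 'vector'
`text` takes the values: "" → "v" → "ev" → "cev" → "tcev" → "otcev" → "rotcev"

Answer: "rotcev"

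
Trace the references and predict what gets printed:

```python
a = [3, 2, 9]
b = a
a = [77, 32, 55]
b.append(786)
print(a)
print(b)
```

Key concept: rebinding vs mutation: a is rebound to a new list, b still points at the original.
Step by step:
`a = [3, 2, 9]` → a = [3, 2, 9]
`b = a` → b = [3, 2, 9] (same object as a)
`a = [77, 32, 55]` → a = [77, 32, 55]
`b.append(786)` → b = [3, 2, 9, 786]
`print(a)` → prints [77, 32, 55]
`print(b)` → prints [3, 2, 9, 786]

Answer:
[77, 32, 55]
[3, 2, 9, 786]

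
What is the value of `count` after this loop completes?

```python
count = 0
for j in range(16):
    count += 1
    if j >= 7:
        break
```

Loop breaks when j reaches 7, count is 8
`count` takes the values: 0 → 1 → 2 → 3 → 4 → 5 → 6 → 7 → 8

Answer: 8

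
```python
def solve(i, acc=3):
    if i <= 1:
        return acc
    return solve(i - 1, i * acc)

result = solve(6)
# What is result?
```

Accumulator trace (n, acc): (6, 3) -> (5, 18) -> (4, 90) -> (3, 360) -> (2, 1080) -> (1, 2160) -> return 2160

Answer: 2160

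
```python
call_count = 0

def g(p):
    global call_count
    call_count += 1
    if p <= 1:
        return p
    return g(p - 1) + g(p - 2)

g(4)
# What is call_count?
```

Calls(p) = 1 + Calls(p-1) + Calls(p-2); Calls(0)=Calls(1)=1. For p=4 this gives 9.

Answer: 9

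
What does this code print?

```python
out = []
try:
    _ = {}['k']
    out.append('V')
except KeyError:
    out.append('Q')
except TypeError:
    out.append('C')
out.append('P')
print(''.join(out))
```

Execution trace: 'Q' (except KeyError) → 'P' (after the try/except). Output: QP

Answer: QP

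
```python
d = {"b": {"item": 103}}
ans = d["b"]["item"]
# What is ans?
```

Trace:
`d = {"b": {"item": 103}}` → d = {'b': {'item': 103}}
`ans = d["b"]["item"]` → ans = 103
So ans = 103

Answer: 103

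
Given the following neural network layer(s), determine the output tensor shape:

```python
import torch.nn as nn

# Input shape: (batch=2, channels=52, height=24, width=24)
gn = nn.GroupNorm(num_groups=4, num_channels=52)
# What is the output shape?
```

Input: (2, 52, 24, 24) -> Output: (2, 52, 24, 24)

Answer: (2, 52, 24, 24)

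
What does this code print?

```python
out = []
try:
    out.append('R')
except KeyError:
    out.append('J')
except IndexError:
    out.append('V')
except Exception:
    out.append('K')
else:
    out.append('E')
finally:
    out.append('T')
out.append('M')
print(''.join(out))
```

Execution trace: 'R' (try body, no exception) → 'E' (else) → 'T' (finally) → 'M' (after the try/except). Output: RETM

Answer: RETM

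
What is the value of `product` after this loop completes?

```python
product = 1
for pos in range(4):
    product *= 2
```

2^4 = 16
`product` takes the values: 1 → 2 → 4 → 8 → 16

Answer: 16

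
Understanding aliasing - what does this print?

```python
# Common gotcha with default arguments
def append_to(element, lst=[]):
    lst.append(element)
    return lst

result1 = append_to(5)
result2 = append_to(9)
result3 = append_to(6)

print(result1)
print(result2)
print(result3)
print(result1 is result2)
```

Key concept: mutable default argument gotcha.
Step by step:
`result1 = append_to(5)` → result1 = [5]
`result2 = append_to(9)` → result1 = [5, 9] (same object as result2); result2 = [5, 9] (same object as result1)
`result3 = append_to(6)` → result1 = [5, 9, 6] (same object as result2, result3); result2 = [5, 9, 6] (same object as result1, result3); result3 = [5, 9, 6] (same object as result1, result2)
`print(result1)` → prints [5, 9, 6]
`print(result2)` → prints [5, 9, 6]
`print(result3)` → prints [5, 9, 6]
`print(result1 is result2)` → prints True

Answer:
[5, 9, 6]
[5, 9, 6]
[5, 9, 6]
True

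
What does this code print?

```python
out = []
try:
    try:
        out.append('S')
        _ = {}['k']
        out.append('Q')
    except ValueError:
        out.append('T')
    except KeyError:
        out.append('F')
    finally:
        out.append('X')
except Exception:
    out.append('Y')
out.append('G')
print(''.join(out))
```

Execution trace: 'S' (inner try body) → 'F' (inner except KeyError) → 'X' (inner finally) → 'G' (after the try/except). Output: SFXG

Answer: SFXG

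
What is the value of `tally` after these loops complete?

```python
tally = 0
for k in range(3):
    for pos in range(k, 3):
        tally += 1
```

Upper triangle: 3 + 2 + ... + 1
`tally` takes the values: 0 → 1 → 2 → 3 → 4 → 5 → 6

Answer: 6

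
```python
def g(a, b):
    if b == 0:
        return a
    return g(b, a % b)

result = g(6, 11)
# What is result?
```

g(6, 11) -> g(11, 6) -> g(6, 5) -> g(5, 1) -> g(1, 0) -> 1

Answer: 1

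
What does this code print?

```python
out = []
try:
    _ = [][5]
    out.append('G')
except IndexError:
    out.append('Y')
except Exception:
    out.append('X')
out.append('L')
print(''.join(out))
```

Execution trace: 'Y' (except IndexError) → 'L' (after the try/except). Output: YL

Answer: YL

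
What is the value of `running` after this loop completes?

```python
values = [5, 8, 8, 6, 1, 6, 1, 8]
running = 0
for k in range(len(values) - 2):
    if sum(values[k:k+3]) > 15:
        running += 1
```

Count windows with sum > 15
`running` takes the values: 0 → 1 → 2

Answer: 2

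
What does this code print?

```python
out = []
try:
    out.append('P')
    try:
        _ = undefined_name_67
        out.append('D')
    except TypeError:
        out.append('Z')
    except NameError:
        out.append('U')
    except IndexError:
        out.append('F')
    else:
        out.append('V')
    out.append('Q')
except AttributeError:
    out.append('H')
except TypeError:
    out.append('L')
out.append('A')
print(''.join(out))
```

Execution trace: 'P' (try body) → 'U' (inner except NameError) → 'Q' (try body, no exception) → 'A' (after the try/except). Output: PUQA

Answer: PUQA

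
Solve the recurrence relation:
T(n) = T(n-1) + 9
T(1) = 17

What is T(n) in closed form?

Unrolling: T(n) = T(1) + 9·(n-1) = 17 + 9(n-1) = 9n + 8.

Answer: T(n) = 9n + 8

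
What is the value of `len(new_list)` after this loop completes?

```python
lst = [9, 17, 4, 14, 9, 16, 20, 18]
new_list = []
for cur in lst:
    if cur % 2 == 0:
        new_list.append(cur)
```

Count even numbers in [9, 17, 4, 14, 9, 16, 20, 18]
`new_list` takes the values: [] → [4] → [4, 14] → [4, 14, 16] → [4, 14, 16, 20] → [4, 14, 16, 20, 18]
So `len(new_list)` = 5

Answer: 5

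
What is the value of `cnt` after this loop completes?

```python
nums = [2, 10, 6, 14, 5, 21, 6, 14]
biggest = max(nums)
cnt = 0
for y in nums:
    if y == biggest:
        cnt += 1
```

Count of max value 21 in [2, 10, 6, 14, 5, 21, 6, 14]
`cnt` takes the values: 0 → 1

Answer: 1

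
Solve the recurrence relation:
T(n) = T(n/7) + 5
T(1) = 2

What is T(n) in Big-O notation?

Each step divides n by 7 and adds 5. After log_7(n) steps we reach T(1)=2. So T(n) = 5·log_7(n) + 2 = O(log n).

Answer: O(log n)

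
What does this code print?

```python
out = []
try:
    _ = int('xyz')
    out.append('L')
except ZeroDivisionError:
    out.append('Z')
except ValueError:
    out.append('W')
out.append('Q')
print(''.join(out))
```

Execution trace: 'W' (except ValueError) → 'Q' (after the try/except). Output: WQ

Answer: WQ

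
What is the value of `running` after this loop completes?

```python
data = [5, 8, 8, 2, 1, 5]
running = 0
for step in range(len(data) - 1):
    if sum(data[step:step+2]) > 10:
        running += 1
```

Count windows with sum > 10
`running` takes the values: 0 → 1 → 2

Answer: 2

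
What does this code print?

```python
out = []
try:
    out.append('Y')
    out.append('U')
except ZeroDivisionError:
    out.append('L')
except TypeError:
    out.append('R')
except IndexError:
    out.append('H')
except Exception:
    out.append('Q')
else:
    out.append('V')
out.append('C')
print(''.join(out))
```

Execution trace: 'Y' (try body) → 'U' (try body, no exception) → 'V' (else) → 'C' (after the try/except). Output: YUVC

Answer: YUVC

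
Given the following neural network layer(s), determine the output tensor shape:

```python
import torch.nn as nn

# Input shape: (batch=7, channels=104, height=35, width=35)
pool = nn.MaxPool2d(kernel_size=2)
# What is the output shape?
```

Input: (7, 104, 35, 35) -> Output: (7, 104, 17, 17)

Answer: (7, 104, 17, 17)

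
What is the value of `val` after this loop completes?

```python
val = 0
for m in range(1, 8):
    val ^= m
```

XOR of 1 to 7
`val` takes the values: 0 → 1 → 3 → 0 → 4 → 1 → 7 → 0

Answer: 0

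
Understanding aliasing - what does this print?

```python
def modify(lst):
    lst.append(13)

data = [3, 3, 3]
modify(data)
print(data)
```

Key concept: function modifies passed list.
Step by step:
`data = [3, 3, 3]` → data = [3, 3, 3]
`modify(data)` → data = [3, 3, 3, 13]
`print(data)` → prints [3, 3, 3, 13]

Answer: [3, 3, 3, 13]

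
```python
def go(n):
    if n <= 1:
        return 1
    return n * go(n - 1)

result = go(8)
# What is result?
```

go(8) = 8 * 7 * 6 * 5 * 4 * 3 * 2 * 1 = 40320

Answer: 40320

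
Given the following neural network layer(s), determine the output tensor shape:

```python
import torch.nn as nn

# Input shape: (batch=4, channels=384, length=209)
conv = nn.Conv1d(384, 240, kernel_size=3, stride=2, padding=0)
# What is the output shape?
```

Input: (4, 384, 209) -> Output: (4, 240, 104)

Answer: (4, 240, 104)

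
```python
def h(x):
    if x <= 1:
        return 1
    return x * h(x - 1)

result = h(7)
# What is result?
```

h(7) = 7 * 6 * 5 * 4 * 3 * 2 * 1 = 5040

Answer: 5040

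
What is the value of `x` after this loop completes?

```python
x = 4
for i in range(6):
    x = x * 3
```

Multiply by 3, 6 times: 4 * 3^6 = 2916
`x` takes the values: 4 → 12 → 36 → 108 → 324 → 972 → 2916

Answer: 2916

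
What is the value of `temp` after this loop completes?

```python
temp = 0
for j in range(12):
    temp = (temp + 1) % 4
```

Increment mod 4, 12 times = 0
`temp` takes the values: 0 → 1 → 2 → 3 → 0 → 1 → 2 → 3 → 0 → 1 → 2 → 3 → 0

Answer: 0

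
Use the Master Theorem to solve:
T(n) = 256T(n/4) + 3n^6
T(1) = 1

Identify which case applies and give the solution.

a=256, b=4, f(n)=3n^6. log_4(256) = 4. Since c=6 > 4 and the regularity condition holds (256(n/4)^6 = (256/4^6)n^6 with 256/4^6 < 1), Case 3 applies: T(n) = Θ(f(n)) = O(n^6).

Answer: O(n^6) - Case 3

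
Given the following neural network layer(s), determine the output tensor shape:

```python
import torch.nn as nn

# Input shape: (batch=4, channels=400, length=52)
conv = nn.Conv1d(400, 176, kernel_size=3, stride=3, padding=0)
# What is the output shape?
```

Input: (4, 400, 52) -> Output: (4, 176, 17)

Answer: (4, 176, 17)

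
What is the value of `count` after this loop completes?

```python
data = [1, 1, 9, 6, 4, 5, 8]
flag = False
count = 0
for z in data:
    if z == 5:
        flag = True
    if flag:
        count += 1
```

Count elements after first 5 in [1, 1, 9, 6, 4, 5, 8]
`count` takes the values: 0 → 1 → 2

Answer: 2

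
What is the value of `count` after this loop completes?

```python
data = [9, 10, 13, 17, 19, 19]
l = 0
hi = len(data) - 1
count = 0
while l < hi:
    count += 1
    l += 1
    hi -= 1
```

Iterations until pointers meet (list length 6)
`count` takes the values: 0 → 1 → 2 → 3

Answer: 3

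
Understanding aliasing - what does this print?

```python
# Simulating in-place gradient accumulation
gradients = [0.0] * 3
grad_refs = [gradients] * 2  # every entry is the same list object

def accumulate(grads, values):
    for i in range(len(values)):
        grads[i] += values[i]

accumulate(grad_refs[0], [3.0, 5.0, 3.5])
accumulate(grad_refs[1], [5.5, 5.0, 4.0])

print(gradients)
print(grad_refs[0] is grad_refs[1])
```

Key concept: gradient accumulation aliasing.
Step by step:
`gradients = [0.0] * 3` → gradients = [0.0, 0.0, 0.0]
`grad_refs = [gradients] * 2` → grad_refs = [[0.0, 0.0, 0.0], [0.0, 0.0, 0.0]]
`accumulate(grad_refs[0], [3.0, 5.0, 3.5])` → gradients = [3.0, 5.0, 3.5]; grad_refs = [[3.0, 5.0, 3.5], [3.0, 5.0, 3.5]]
`accumulate(grad_refs[1], [5.5, 5.0, 4.0])` → gradients = [8.5, 10.0, 7.5]; grad_refs = [[8.5, 10.0, 7.5], [8.5, 10.0, 7.5]]
`print(gradients)` → prints [8.5, 10.0, 7.5]
`print(grad_refs[0] is grad_refs[1])` → prints True

Answer:
[8.5, 10.0, 7.5]
True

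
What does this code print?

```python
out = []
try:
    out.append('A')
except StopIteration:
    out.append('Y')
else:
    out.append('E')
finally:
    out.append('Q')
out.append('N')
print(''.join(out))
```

Execution trace: 'A' (try body, no exception) → 'E' (else) → 'Q' (finally) → 'N' (after the try/except). Output: AEQN

Answer: AEQN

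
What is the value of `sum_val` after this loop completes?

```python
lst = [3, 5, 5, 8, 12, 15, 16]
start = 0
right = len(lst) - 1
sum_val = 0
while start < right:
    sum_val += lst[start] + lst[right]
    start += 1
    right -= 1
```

Sum of pairs from ends
`sum_val` takes the values: 0 → 19 → 39 → 56

Answer: 56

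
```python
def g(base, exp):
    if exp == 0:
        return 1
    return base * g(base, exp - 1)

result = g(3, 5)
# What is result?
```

g(3, 5) = 3 * 3 * 3 * 3 * 3 = 243

Answer: 243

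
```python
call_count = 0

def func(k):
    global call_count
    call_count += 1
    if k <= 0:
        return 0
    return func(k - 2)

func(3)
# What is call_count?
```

Linear recursion stepping by 2: 3 calls from k=3 down to ≤0.

Answer: 3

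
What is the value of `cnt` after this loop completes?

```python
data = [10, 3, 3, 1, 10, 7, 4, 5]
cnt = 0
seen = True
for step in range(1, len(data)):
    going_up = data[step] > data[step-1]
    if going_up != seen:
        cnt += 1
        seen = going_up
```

Count direction changes in [10, 3, 3, 1, 10, 7, 4, 5]
`cnt` takes the values: 0 → 1 → 2 → 3 → 4

Answer: 4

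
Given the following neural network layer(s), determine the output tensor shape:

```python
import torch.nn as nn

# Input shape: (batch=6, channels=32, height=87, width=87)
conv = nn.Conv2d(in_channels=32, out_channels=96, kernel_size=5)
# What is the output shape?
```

Input: (6, 32, 87, 87) -> Output: (6, 96, 83, 83)

Answer: (6, 96, 83, 83)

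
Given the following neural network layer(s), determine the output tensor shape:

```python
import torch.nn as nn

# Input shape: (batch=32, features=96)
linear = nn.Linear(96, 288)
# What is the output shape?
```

Input: (32, 96) -> Output: (32, 288)

Answer: (32, 288)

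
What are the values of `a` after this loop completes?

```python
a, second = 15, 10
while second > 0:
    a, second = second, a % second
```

GCD of 15 and 10
`a` takes the values: 15 → 10 → 5

Answer: 5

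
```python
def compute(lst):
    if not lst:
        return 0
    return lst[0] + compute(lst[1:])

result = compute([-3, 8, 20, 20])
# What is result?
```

(-3) + 8 + 20 + 20 + 0 = 45

Answer: 45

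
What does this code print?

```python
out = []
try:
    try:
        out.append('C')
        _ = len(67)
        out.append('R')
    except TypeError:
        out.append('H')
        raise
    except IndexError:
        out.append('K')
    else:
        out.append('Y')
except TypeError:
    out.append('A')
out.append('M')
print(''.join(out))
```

Execution trace: 'C' (inner try body) → 'H' (inner except TypeError) → 'A' (outer except TypeError) → 'M' (after the try/except). Output: CHAM

Answer: CHAM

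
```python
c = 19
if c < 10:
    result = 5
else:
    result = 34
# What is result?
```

Trace:
`c = 19` → c = 19
`if c < 10: ...` → c < 10 is False, take else branch → result = 34
So result = 34

Answer: 34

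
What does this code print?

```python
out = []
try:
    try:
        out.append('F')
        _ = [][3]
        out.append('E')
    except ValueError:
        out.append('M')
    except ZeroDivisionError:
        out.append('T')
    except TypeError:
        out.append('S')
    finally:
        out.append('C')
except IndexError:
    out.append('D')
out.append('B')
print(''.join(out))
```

Execution trace: 'F' (try body) → 'C' (finally) → 'D' (outer except IndexError) → 'B' (after the try/except). Output: FCDB

Answer: FCDB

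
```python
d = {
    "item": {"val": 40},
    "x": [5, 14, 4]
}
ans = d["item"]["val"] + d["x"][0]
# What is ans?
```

Trace:
`d = { ...` → d = {'item': {'val': 40}, 'x': [5, 14, 4]}
`ans = d["item"]["val"] + d["x"][0]` → ans = 45
So ans = 45

Answer: 45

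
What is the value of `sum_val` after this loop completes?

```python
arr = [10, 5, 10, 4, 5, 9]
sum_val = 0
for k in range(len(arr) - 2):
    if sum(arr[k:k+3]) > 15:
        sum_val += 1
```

Count windows with sum > 15
`sum_val` takes the values: 0 → 1 → 2 → 3 → 4

Answer: 4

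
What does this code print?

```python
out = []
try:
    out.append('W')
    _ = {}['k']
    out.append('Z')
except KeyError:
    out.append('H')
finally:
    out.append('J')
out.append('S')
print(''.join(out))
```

Execution trace: 'W' (try body) → 'H' (except KeyError) → 'J' (finally) → 'S' (after the try/except). Output: WHJS

Answer: WHJS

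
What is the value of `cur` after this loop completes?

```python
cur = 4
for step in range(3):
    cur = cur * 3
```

Multiply by 3, 3 times: 4 * 3^3 = 108
`cur` takes the values: 4 → 12 → 36 → 108

Answer: 108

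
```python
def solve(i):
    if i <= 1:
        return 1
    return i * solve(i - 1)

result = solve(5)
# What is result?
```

solve(5) = 5 * 4 * 3 * 2 * 1 = 120

Answer: 120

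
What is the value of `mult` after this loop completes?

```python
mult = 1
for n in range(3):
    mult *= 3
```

3^3 = 27
`mult` takes the values: 1 → 3 → 9 → 27

Answer: 27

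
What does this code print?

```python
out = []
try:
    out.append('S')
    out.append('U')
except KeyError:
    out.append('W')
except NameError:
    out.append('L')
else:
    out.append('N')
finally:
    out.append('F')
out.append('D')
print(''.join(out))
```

Execution trace: 'S' (try body) → 'U' (try body, no exception) → 'N' (else) → 'F' (finally) → 'D' (after the try/except). Output: SUNFD

Answer: SUNFD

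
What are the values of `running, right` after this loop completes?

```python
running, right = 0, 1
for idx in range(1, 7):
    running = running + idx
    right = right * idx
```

Sum and factorial of 1 to 6
`running, right` takes the values: (0, 1) → (1, 1) → (3, 1) → (3, 2) → (6, 2) → (6, 6) → (10, 6) → (10, 24) → (15, 24) → (15, 120) → (21, 120) → (21, 720)

Answer: 21, 720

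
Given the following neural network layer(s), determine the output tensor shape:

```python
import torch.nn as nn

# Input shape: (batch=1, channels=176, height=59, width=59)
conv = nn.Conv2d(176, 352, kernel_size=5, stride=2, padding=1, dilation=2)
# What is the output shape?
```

Input: (1, 176, 59, 59) -> Output: (1, 352, 27, 27)

Answer: (1, 352, 27, 27)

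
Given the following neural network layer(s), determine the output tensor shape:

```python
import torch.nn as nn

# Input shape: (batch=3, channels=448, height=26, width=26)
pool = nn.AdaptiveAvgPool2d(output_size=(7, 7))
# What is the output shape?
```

Input: (3, 448, 26, 26) -> Output: (3, 448, 7, 7)

Answer: (3, 448, 7, 7)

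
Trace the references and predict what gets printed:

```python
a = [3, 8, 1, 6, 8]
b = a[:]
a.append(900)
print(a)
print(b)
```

Key concept: slice [:] creates copy.
Step by step:
`a = [3, 8, 1, 6, 8]` → a = [3, 8, 1, 6, 8]
`b = a[:]` → b = [3, 8, 1, 6, 8]
`a.append(900)` → a = [3, 8, 1, 6, 8, 900]
`print(a)` → prints [3, 8, 1, 6, 8, 900]
`print(b)` → prints [3, 8, 1, 6, 8]

Answer:
[3, 8, 1, 6, 8, 900]
[3, 8, 1, 6, 8]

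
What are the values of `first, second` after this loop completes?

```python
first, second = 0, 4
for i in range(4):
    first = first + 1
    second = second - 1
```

first goes 0→4, second goes 4→0
`first, second` takes the values: (0, 4) → (1, 4) → (1, 3) → (2, 3) → (2, 2) → (3, 2) → (3, 1) → (4, 1) → (4, 0)

Answer: 4, 0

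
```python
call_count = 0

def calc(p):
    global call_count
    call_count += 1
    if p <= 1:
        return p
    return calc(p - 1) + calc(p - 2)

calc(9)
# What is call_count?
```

Calls(p) = 1 + Calls(p-1) + Calls(p-2); Calls(0)=Calls(1)=1. For p=9 this gives 109.

Answer: 109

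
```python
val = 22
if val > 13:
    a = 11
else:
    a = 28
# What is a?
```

Trace:
`val = 22` → val = 22
`if val > 13: ...` → val > 13 is True → a = 11
So a = 11

Answer: 11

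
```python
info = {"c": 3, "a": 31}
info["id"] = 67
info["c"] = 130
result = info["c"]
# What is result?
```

Trace:
`info = {"c": 3, "a": 31}` → info = {'c': 3, 'a': 31}
`info["id"] = 67` → info = {'c': 3, 'a': 31, 'id': 67}
`info["c"] = 130` → info = {'c': 130, 'a': 31, 'id': 67}
`result = info["c"]` → result = 130
So result = 130

Answer: 130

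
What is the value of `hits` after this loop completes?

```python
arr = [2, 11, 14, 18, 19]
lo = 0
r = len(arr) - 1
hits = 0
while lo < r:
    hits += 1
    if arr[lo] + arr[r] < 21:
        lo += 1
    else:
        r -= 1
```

Steps to find pair summing to 21
`hits` takes the values: 0 → 1 → 2 → 3 → 4

Answer: 4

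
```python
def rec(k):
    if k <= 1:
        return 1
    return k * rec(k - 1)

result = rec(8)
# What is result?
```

rec(8) = 8 * 7 * 6 * 5 * 4 * 3 * 2 * 1 = 40320

Answer: 40320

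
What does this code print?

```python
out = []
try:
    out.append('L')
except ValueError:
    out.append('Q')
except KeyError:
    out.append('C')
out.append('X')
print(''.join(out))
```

Execution trace: 'L' (try body, no exception) → 'X' (after the try/except). Output: LX

Answer: LX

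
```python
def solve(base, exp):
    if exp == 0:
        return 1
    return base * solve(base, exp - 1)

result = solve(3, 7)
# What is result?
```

solve(3, 7) = 3 * 3 * 3 * 3 * 3 * 3 * 3 = 2187

Answer: 2187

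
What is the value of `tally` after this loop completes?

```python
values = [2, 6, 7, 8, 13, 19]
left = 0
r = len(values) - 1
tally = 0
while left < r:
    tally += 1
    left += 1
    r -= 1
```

Iterations until pointers meet (list length 6)
`tally` takes the values: 0 → 1 → 2 → 3

Answer: 3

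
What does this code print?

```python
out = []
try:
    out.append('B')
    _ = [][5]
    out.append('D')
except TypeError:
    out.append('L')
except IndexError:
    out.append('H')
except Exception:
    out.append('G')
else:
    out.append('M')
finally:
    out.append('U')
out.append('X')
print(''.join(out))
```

Execution trace: 'B' (try body) → 'H' (except IndexError) → 'U' (finally) → 'X' (after the try/except). Output: BHUX

Answer: BHUX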